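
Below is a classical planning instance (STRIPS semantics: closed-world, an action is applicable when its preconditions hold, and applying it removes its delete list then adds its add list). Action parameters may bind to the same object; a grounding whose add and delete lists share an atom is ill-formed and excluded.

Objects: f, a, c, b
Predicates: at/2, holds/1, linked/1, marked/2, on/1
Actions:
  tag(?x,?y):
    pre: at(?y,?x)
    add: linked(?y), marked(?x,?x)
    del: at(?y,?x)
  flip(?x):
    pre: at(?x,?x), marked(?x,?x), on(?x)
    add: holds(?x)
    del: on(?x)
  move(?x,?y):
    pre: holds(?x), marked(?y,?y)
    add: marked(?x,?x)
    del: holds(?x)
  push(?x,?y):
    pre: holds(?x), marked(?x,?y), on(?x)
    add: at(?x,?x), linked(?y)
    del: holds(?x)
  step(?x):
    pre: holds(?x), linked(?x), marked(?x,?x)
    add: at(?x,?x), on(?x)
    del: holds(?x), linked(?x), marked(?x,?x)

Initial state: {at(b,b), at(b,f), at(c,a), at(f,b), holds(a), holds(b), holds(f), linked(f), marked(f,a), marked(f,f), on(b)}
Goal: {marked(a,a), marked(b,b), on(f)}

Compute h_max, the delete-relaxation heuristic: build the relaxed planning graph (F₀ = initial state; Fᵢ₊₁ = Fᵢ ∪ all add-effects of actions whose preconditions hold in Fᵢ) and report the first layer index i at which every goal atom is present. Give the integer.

1

F0 = init (11 atoms)
F1 = F0 ∪ {at(f,f), linked(b), linked(c), marked(a,a), marked(b,b), on(f)}  (17 atoms)
goal ⊆ F1  ⇒  h_max = 1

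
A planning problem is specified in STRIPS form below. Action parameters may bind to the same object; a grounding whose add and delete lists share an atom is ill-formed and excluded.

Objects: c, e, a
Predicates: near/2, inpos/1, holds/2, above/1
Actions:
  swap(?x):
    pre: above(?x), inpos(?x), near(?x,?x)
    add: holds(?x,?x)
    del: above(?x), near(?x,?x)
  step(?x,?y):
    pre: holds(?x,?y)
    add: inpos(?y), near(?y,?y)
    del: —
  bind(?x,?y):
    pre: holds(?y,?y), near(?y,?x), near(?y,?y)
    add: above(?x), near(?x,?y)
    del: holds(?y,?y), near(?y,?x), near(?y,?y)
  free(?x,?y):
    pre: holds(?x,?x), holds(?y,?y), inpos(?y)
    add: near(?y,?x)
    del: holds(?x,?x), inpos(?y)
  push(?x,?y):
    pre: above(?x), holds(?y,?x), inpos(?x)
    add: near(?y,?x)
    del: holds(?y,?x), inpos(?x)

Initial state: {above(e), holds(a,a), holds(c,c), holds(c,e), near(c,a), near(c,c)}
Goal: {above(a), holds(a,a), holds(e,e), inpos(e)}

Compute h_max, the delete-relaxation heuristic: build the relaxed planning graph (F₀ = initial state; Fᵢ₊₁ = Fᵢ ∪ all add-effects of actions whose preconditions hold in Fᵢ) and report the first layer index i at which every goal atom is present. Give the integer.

F0 = init (6 atoms)
F1 = F0 ∪ {above(a), inpos(a), inpos(c), inpos(e), near(a,a), near(a,c), near(e,e)}  (13 atoms)
F2 = F1 ∪ {above(c), holds(e,e), near(c,e)}  (16 atoms)
goal ⊆ F2  ⇒  h_max = 2

2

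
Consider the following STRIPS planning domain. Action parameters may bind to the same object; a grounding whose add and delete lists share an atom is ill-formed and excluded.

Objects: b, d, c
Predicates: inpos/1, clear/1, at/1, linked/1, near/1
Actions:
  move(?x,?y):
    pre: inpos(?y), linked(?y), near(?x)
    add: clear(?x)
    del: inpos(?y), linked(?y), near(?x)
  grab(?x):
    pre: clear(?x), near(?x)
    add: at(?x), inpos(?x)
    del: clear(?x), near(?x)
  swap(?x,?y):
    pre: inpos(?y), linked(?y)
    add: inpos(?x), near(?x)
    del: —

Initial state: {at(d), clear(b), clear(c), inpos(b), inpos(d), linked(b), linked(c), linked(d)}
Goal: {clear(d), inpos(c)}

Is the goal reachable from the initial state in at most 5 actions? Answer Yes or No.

Yes

1. swap(d,b)  →  {at(d), clear(b), clear(c), inpos(b), inpos(d), linked(b), linked(c), linked(d), near(d)}
2. move(d,b)  →  {at(d), clear(b), clear(c), clear(d), inpos(d), linked(c), linked(d)}
3. swap(c,d)  →  {at(d), clear(b), clear(c), clear(d), inpos(c), inpos(d), linked(c), linked(d), near(c)}
optimal plan length = 3; 3 ≤ 5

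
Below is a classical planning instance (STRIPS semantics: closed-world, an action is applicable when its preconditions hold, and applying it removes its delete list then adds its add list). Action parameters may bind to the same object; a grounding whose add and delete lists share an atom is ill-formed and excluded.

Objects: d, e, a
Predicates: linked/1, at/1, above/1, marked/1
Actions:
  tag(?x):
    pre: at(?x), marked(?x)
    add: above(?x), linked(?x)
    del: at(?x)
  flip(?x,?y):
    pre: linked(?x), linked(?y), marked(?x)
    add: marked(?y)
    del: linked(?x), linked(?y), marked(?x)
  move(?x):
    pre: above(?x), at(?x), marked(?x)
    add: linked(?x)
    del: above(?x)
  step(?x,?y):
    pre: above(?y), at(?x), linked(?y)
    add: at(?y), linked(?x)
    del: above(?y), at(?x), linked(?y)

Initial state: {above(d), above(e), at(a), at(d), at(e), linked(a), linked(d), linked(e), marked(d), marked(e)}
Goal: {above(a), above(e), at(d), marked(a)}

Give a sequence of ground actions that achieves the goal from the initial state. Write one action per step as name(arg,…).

1. flip(d,a)  →  {above(d), above(e), at(a), at(d), at(e), linked(e), marked(a), marked(e)}
2. tag(a)  →  {above(a), above(d), above(e), at(d), at(e), linked(a), linked(e), marked(a), marked(e)}

flip(d,a); tag(a)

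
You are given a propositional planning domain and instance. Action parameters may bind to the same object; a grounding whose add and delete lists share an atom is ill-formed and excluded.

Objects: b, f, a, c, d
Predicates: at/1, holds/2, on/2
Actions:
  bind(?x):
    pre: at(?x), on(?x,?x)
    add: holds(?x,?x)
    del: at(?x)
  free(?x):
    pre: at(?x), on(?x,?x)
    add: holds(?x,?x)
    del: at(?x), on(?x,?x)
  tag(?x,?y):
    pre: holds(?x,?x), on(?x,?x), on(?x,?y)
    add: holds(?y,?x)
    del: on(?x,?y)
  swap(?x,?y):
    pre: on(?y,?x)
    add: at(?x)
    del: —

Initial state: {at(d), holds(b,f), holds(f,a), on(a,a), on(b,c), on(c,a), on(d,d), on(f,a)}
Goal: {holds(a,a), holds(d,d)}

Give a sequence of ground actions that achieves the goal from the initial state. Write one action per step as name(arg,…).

bind(d); swap(a,f); bind(a)

1. bind(d)  →  {holds(b,f), holds(d,d), holds(f,a), on(a,a), on(b,c), on(c,a), on(d,d), on(f,a)}
2. swap(a,f)  →  {at(a), holds(b,f), holds(d,d), holds(f,a), on(a,a), on(b,c), on(c,a), on(d,d), on(f,a)}
3. bind(a)  →  {holds(a,a), holds(b,f), holds(d,d), holds(f,a), on(a,a), on(b,c), on(c,a), on(d,d), on(f,a)}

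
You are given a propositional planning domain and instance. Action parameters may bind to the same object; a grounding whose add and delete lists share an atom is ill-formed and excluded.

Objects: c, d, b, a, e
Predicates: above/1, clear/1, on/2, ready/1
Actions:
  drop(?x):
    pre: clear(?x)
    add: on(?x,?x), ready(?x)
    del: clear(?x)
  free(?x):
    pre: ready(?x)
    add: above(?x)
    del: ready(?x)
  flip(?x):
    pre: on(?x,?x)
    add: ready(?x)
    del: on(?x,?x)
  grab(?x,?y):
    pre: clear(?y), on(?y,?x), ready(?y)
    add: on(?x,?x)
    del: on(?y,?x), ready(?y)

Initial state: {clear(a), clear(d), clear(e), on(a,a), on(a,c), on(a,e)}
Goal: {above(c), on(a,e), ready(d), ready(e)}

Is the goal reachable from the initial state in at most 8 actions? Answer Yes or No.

Yes

1. drop(d)  →  {clear(a), clear(e), on(a,a), on(a,c), on(a,e), on(d,d), ready(d)}
2. drop(e)  →  {clear(a), on(a,a), on(a,c), on(a,e), on(d,d), on(e,e), ready(d), ready(e)}
3. flip(a)  →  {clear(a), on(a,c), on(a,e), on(d,d), on(e,e), ready(a), ready(d), ready(e)}
4. grab(c,a)  →  {clear(a), on(a,e), on(c,c), on(d,d), on(e,e), ready(d), ready(e)}
5. flip(c)  →  {clear(a), on(a,e), on(d,d), on(e,e), ready(c), ready(d), ready(e)}
6. free(c)  →  {above(c), clear(a), on(a,e), on(d,d), on(e,e), ready(d), ready(e)}
optimal plan length = 6; 6 ≤ 8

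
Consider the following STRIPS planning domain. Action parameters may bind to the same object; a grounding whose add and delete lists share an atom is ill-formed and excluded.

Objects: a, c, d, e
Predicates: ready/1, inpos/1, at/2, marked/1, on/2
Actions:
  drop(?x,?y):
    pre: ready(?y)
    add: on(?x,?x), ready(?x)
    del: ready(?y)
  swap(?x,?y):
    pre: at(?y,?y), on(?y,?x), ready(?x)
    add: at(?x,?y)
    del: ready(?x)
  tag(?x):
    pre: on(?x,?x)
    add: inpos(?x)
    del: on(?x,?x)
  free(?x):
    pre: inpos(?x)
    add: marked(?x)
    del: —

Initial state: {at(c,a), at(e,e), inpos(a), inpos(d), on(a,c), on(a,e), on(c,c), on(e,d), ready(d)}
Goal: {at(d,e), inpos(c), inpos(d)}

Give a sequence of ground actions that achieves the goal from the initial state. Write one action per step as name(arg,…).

swap(d,e); tag(c)

1. swap(d,e)  →  {at(c,a), at(d,e), at(e,e), inpos(a), inpos(d), on(a,c), on(a,e), on(c,c), on(e,d)}
2. tag(c)  →  {at(c,a), at(d,e), at(e,e), inpos(a), inpos(c), inpos(d), on(a,c), on(a,e), on(e,d)}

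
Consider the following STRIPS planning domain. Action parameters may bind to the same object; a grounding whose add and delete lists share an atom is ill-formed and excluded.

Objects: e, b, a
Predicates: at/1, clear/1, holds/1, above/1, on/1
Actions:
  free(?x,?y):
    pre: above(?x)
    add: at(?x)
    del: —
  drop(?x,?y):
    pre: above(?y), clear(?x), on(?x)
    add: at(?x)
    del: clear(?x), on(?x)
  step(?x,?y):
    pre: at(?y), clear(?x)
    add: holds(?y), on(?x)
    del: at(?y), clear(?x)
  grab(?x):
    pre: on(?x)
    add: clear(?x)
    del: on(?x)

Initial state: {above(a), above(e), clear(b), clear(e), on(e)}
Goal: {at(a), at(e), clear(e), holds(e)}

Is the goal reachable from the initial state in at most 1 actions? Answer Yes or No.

No

1. free(e,e)  →  {above(a), above(e), at(e), clear(b), clear(e), on(e)}
2. free(a,e)  →  {above(a), above(e), at(a), at(e), clear(b), clear(e), on(e)}
3. step(b,e)  →  {above(a), above(e), at(a), clear(e), holds(e), on(b), on(e)}
4. free(e,e)  →  {above(a), above(e), at(a), at(e), clear(e), holds(e), on(b), on(e)}
optimal plan length = 4; 4 > 1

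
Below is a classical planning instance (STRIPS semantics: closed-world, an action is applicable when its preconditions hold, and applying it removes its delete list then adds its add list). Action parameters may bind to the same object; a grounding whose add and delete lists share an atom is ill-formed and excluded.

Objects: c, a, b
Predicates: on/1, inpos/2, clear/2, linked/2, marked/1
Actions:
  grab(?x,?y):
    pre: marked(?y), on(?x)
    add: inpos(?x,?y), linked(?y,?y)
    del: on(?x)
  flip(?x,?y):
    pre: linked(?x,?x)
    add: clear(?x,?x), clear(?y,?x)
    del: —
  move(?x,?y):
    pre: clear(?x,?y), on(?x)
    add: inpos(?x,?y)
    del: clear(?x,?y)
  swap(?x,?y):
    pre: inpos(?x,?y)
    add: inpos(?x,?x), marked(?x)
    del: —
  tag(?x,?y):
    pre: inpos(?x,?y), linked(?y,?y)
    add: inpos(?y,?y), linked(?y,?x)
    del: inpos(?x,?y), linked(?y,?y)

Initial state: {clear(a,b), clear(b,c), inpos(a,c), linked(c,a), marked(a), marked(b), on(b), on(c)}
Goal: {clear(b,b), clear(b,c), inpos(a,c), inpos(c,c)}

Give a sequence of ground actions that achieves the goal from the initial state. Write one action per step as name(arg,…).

1. grab(c,b)  →  {clear(a,b), clear(b,c), inpos(a,c), inpos(c,b), linked(b,b), linked(c,a), marked(a), marked(b), on(b)}
2. flip(b,c)  →  {clear(a,b), clear(b,b), clear(b,c), clear(c,b), inpos(a,c), inpos(c,b), linked(b,b), linked(c,a), marked(a), marked(b), on(b)}
3. swap(c,b)  →  {clear(a,b), clear(b,b), clear(b,c), clear(c,b), inpos(a,c), inpos(c,b), inpos(c,c), linked(b,b), linked(c,a), marked(a), marked(b), marked(c), on(b)}

grab(c,b); flip(b,c); swap(c,b)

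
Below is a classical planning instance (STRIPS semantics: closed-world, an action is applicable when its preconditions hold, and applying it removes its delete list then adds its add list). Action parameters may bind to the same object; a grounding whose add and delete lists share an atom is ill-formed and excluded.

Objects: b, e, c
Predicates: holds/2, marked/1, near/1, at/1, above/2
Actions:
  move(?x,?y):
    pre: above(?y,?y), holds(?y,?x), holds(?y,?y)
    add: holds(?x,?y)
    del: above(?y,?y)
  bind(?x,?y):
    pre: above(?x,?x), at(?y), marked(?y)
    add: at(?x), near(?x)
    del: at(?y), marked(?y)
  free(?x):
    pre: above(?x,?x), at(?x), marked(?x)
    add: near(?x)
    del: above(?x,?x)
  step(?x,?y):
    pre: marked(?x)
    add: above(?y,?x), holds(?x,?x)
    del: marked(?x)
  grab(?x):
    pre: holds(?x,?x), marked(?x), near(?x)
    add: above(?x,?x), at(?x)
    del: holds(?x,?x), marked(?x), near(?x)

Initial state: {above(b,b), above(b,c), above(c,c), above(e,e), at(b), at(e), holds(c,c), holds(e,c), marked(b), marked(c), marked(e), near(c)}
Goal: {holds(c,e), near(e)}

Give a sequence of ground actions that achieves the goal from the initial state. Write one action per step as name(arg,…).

bind(e,b); step(e,b); move(c,e)

1. bind(e,b)  →  {above(b,b), above(b,c), above(c,c), above(e,e), at(e), holds(c,c), holds(e,c), marked(c), marked(e), near(c), near(e)}
2. step(e,b)  →  {above(b,b), above(b,c), above(b,e), above(c,c), above(e,e), at(e), holds(c,c), holds(e,c), holds(e,e), marked(c), near(c), near(e)}
3. move(c,e)  →  {above(b,b), above(b,c), above(b,e), above(c,c), at(e), holds(c,c), holds(c,e), holds(e,c), holds(e,e), marked(c), near(c), near(e)}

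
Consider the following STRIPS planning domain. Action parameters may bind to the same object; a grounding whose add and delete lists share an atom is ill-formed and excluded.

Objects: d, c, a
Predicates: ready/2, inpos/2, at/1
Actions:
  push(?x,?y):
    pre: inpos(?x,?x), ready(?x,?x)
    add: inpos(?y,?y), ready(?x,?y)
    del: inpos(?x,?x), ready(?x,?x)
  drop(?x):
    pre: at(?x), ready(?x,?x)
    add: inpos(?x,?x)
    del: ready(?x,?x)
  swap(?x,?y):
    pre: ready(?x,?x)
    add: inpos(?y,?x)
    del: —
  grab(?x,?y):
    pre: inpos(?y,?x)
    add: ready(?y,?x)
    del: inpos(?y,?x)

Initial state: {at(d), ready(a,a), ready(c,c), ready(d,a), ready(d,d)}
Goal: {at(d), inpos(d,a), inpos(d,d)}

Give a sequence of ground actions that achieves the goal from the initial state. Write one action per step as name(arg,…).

1. drop(d)  →  {at(d), inpos(d,d), ready(a,a), ready(c,c), ready(d,a)}
2. swap(a,d)  →  {at(d), inpos(d,a), inpos(d,d), ready(a,a), ready(c,c), ready(d,a)}

drop(d); swap(a,d)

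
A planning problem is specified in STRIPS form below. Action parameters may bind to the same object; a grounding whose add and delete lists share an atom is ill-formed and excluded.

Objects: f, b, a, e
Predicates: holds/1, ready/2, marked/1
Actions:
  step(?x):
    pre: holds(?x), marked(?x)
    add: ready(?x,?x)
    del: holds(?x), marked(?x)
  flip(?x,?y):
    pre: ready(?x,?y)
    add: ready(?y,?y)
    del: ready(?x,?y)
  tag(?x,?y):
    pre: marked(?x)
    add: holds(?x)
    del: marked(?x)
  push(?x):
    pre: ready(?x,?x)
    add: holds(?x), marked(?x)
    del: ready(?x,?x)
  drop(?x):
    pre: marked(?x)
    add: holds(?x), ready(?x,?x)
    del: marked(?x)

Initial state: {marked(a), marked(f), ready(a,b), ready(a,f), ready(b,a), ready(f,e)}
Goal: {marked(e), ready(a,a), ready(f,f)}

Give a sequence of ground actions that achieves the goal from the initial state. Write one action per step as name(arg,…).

1. flip(f,e)  →  {marked(a), marked(f), ready(a,b), ready(a,f), ready(b,a), ready(e,e)}
2. flip(b,a)  →  {marked(a), marked(f), ready(a,a), ready(a,b), ready(a,f), ready(e,e)}
3. flip(a,f)  →  {marked(a), marked(f), ready(a,a), ready(a,b), ready(e,e), ready(f,f)}
4. push(e)  →  {holds(e), marked(a), marked(e), marked(f), ready(a,a), ready(a,b), ready(f,f)}

flip(f,e); flip(b,a); flip(a,f); push(e)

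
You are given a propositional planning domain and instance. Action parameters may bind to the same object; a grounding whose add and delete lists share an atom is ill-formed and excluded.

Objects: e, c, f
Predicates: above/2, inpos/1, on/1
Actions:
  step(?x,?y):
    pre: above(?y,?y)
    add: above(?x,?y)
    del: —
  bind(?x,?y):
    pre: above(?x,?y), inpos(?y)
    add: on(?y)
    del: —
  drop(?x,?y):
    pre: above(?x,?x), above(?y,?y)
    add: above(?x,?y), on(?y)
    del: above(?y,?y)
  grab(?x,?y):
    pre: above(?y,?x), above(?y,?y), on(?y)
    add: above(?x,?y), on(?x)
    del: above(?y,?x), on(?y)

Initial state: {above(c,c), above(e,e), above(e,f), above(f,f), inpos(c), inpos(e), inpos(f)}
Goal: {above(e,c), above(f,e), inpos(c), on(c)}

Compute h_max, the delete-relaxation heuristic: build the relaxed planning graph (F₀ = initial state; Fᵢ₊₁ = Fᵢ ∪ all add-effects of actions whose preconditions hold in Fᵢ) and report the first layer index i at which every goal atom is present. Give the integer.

1

F0 = init (7 atoms)
F1 = F0 ∪ {above(c,e), above(c,f), above(e,c), above(f,c), above(f,e), on(c), on(e), on(f)}  (15 atoms)
goal ⊆ F1  ⇒  h_max = 1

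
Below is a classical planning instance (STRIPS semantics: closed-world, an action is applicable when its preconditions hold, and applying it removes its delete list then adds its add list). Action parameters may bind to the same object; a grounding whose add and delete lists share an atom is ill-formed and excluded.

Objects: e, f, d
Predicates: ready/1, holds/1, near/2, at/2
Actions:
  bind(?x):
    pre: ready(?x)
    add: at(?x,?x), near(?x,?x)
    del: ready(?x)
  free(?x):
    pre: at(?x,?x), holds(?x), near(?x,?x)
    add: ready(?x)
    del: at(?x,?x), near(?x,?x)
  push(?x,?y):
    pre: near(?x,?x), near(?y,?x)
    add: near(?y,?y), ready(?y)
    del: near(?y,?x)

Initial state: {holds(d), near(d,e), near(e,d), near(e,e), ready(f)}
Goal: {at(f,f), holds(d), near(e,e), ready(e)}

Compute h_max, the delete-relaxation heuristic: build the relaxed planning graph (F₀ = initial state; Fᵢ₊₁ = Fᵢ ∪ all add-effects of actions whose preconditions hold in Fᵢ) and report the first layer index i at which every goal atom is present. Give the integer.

F0 = init (5 atoms)
F1 = F0 ∪ {at(f,f), near(d,d), near(f,f), ready(d)}  (9 atoms)
F2 = F1 ∪ {at(d,d), ready(e)}  (11 atoms)
goal ⊆ F2  ⇒  h_max = 2

2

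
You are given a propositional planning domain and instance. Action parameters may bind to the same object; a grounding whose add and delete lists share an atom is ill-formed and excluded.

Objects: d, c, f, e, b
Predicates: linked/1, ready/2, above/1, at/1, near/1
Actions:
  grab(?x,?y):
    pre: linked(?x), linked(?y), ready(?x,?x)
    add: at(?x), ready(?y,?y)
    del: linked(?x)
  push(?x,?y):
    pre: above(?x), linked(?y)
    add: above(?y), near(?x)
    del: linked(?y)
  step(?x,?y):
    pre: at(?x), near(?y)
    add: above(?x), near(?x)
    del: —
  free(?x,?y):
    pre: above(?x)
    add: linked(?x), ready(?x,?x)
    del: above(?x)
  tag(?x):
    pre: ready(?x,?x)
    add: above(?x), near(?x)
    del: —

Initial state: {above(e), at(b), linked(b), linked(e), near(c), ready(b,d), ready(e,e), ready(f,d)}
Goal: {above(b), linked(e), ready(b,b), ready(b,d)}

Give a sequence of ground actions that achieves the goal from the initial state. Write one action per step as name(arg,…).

1. grab(e,b)  →  {above(e), at(b), at(e), linked(b), near(c), ready(b,b), ready(b,d), ready(e,e), ready(f,d)}
2. push(e,b)  →  {above(b), above(e), at(b), at(e), near(c), near(e), ready(b,b), ready(b,d), ready(e,e), ready(f,d)}
3. free(e,d)  →  {above(b), at(b), at(e), linked(e), near(c), near(e), ready(b,b), ready(b,d), ready(e,e), ready(f,d)}

grab(e,b); push(e,b); free(e,d)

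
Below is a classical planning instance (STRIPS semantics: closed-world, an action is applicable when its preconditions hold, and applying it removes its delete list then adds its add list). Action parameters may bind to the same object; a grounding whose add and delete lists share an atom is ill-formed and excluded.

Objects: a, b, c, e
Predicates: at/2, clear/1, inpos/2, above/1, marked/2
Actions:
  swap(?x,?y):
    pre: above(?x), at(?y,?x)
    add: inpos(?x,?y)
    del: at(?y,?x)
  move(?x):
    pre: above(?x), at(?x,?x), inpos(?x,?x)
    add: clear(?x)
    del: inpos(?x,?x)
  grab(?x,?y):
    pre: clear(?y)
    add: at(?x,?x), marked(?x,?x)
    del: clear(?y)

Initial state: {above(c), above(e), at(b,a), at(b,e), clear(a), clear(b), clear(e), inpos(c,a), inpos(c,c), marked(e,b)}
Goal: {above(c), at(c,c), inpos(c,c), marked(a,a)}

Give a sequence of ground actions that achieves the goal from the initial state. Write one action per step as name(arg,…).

grab(a,a); grab(c,b)

1. grab(a,a)  →  {above(c), above(e), at(a,a), at(b,a), at(b,e), clear(b), clear(e), inpos(c,a), inpos(c,c), marked(a,a), marked(e,b)}
2. grab(c,b)  →  {above(c), above(e), at(a,a), at(b,a), at(b,e), at(c,c), clear(e), inpos(c,a), inpos(c,c), marked(a,a), marked(c,c), marked(e,b)}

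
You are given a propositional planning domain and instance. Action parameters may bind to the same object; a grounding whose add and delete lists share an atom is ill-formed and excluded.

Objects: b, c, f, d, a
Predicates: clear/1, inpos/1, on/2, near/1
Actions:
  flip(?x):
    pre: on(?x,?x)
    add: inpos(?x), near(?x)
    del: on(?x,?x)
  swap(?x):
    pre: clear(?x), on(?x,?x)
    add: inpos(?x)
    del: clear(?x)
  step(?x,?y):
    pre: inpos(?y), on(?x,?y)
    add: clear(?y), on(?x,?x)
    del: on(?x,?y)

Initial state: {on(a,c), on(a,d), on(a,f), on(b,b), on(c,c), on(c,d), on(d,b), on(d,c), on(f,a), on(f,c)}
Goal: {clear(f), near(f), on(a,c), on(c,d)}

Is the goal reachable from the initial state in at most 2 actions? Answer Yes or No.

1. flip(c)  →  {inpos(c), near(c), on(a,c), on(a,d), on(a,f), on(b,b), on(c,d), on(d,b), on(d,c), on(f,a), on(f,c)}
2. step(f,c)  →  {clear(c), inpos(c), near(c), on(a,c), on(a,d), on(a,f), on(b,b), on(c,d), on(d,b), on(d,c), on(f,a), on(f,f)}
3. flip(f)  →  {clear(c), inpos(c), inpos(f), near(c), near(f), on(a,c), on(a,d), on(a,f), on(b,b), on(c,d), on(d,b), on(d,c), on(f,a)}
4. step(a,f)  →  {clear(c), clear(f), inpos(c), inpos(f), near(c), near(f), on(a,a), on(a,c), on(a,d), on(b,b), on(c,d), on(d,b), on(d,c), on(f,a)}
optimal plan length = 4; 4 > 2

No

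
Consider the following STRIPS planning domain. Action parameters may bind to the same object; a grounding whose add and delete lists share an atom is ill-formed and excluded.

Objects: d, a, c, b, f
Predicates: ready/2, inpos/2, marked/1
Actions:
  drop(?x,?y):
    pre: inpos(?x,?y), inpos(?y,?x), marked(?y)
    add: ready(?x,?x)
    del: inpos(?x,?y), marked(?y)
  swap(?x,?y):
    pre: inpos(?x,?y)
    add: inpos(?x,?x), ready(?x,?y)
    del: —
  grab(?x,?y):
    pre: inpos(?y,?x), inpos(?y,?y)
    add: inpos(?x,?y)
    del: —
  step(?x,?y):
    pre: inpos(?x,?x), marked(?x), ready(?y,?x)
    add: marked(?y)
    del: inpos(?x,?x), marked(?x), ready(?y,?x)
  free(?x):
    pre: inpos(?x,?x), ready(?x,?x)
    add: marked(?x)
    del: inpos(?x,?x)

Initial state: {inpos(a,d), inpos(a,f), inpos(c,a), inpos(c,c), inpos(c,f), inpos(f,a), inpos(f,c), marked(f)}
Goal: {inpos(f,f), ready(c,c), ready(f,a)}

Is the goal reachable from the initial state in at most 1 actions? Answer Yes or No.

No

1. drop(c,f)  →  {inpos(a,d), inpos(a,f), inpos(c,a), inpos(c,c), inpos(f,a), inpos(f,c), ready(c,c)}
2. swap(f,a)  →  {inpos(a,d), inpos(a,f), inpos(c,a), inpos(c,c), inpos(f,a), inpos(f,c), inpos(f,f), ready(c,c), ready(f,a)}
optimal plan length = 2; 2 > 1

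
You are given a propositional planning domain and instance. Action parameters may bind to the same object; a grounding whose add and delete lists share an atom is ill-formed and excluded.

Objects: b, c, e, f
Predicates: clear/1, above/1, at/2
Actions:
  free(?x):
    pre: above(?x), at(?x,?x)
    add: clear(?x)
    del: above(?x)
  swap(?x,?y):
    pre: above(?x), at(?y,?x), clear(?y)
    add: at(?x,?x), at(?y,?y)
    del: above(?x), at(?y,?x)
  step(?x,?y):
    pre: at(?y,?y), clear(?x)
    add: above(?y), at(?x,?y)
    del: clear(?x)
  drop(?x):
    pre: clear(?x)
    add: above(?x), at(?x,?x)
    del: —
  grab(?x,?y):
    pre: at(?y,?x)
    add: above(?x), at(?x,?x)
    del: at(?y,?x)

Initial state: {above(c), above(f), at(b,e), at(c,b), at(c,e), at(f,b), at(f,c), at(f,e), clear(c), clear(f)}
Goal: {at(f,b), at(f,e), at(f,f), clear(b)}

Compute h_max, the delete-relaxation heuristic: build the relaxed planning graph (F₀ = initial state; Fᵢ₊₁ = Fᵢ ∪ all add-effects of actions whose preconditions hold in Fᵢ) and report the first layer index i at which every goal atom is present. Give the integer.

F0 = init (10 atoms)
F1 = F0 ∪ {above(b), above(e), at(b,b), at(c,c), at(e,e), at(f,f)}  (16 atoms)
F2 = F1 ∪ {at(c,f), clear(b), clear(e)}  (19 atoms)
goal ⊆ F2  ⇒  h_max = 2

2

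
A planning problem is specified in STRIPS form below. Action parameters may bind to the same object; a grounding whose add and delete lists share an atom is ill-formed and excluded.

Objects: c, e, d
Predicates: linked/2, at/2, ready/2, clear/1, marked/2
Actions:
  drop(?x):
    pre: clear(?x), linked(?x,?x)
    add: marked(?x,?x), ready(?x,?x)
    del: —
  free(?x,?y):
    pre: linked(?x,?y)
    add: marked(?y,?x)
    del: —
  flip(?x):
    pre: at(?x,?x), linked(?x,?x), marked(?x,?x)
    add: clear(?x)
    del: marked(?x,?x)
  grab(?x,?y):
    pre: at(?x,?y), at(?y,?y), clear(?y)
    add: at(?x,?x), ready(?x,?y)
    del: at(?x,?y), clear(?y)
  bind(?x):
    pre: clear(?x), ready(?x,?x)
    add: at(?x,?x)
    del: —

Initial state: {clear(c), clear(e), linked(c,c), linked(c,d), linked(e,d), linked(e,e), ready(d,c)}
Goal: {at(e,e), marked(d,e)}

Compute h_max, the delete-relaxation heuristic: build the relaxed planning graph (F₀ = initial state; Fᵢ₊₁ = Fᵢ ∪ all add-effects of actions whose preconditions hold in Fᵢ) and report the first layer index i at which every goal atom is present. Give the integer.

F0 = init (7 atoms)
F1 = F0 ∪ {marked(c,c), marked(d,c), marked(d,e), marked(e,e), ready(c,c), ready(e,e)}  (13 atoms)
F2 = F1 ∪ {at(c,c), at(e,e)}  (15 atoms)
goal ⊆ F2  ⇒  h_max = 2

2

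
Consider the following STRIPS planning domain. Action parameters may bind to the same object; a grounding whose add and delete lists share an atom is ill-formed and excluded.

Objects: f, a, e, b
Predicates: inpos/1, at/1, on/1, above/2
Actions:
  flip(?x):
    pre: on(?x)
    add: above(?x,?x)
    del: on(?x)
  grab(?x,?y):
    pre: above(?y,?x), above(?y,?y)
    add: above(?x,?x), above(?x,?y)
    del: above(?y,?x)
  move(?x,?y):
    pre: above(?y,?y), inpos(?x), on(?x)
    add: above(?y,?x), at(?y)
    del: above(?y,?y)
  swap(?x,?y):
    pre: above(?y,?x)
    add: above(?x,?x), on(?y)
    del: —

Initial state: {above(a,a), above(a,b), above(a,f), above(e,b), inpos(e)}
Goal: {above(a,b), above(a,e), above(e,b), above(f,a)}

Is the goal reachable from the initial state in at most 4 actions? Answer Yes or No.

Yes

1. grab(f,a)  →  {above(a,a), above(a,b), above(e,b), above(f,a), above(f,f), inpos(e)}
2. swap(b,e)  →  {above(a,a), above(a,b), above(b,b), above(e,b), above(f,a), above(f,f), inpos(e), on(e)}
3. move(e,a)  →  {above(a,b), above(a,e), above(b,b), above(e,b), above(f,a), above(f,f), at(a), inpos(e), on(e)}
optimal plan length = 3; 3 ≤ 4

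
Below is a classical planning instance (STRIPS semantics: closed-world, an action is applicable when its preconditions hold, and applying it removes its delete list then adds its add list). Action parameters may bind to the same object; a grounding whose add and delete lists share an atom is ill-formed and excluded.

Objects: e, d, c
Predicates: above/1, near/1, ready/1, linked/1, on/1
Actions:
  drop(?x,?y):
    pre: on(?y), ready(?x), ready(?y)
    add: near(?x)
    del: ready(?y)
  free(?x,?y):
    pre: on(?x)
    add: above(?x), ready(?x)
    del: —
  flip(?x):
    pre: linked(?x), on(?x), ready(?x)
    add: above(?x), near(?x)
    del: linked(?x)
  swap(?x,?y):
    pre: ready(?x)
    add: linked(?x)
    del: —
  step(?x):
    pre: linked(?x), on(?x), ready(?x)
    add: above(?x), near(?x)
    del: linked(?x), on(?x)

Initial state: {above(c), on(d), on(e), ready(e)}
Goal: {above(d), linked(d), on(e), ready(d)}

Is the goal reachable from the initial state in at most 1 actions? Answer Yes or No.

1. free(d,e)  →  {above(c), above(d), on(d), on(e), ready(d), ready(e)}
2. swap(d,e)  →  {above(c), above(d), linked(d), on(d), on(e), ready(d), ready(e)}
optimal plan length = 2; 2 > 1

No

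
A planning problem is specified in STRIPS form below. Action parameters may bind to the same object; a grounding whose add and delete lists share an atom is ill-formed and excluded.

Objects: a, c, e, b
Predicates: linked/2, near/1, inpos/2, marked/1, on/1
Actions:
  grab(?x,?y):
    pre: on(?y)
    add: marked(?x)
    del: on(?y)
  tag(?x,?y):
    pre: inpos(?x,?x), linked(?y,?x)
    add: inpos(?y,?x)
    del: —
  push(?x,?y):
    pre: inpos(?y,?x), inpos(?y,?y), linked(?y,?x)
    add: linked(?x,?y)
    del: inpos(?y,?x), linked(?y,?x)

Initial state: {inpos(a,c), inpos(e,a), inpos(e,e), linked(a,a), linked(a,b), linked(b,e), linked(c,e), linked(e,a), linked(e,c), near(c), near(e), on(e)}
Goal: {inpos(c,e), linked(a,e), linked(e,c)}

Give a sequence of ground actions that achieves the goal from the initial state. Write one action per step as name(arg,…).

1. tag(e,c)  →  {inpos(a,c), inpos(c,e), inpos(e,a), inpos(e,e), linked(a,a), linked(a,b), linked(b,e), linked(c,e), linked(e,a), linked(e,c), near(c), near(e), on(e)}
2. push(a,e)  →  {inpos(a,c), inpos(c,e), inpos(e,e), linked(a,a), linked(a,b), linked(a,e), linked(b,e), linked(c,e), linked(e,c), near(c), near(e), on(e)}

tag(e,c); push(a,e)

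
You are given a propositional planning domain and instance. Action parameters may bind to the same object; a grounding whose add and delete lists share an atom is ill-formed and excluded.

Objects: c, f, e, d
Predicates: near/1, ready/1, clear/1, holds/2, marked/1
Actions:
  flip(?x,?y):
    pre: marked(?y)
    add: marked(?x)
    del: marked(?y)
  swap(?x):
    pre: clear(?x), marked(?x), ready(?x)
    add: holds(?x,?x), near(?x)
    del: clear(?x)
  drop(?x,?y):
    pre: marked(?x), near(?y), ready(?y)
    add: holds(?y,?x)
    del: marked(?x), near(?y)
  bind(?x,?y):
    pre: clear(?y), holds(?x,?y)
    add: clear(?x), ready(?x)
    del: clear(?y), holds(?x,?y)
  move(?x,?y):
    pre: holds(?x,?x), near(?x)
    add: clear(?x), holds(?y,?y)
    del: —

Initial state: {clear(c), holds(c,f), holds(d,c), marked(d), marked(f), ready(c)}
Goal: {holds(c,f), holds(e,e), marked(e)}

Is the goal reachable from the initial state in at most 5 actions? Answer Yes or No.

Yes

1. flip(c,f)  →  {clear(c), holds(c,f), holds(d,c), marked(c), marked(d), ready(c)}
2. flip(e,d)  →  {clear(c), holds(c,f), holds(d,c), marked(c), marked(e), ready(c)}
3. swap(c)  →  {holds(c,c), holds(c,f), holds(d,c), marked(c), marked(e), near(c), ready(c)}
4. move(c,e)  →  {clear(c), holds(c,c), holds(c,f), holds(d,c), holds(e,e), marked(c), marked(e), near(c), ready(c)}
optimal plan length = 4; 4 ≤ 5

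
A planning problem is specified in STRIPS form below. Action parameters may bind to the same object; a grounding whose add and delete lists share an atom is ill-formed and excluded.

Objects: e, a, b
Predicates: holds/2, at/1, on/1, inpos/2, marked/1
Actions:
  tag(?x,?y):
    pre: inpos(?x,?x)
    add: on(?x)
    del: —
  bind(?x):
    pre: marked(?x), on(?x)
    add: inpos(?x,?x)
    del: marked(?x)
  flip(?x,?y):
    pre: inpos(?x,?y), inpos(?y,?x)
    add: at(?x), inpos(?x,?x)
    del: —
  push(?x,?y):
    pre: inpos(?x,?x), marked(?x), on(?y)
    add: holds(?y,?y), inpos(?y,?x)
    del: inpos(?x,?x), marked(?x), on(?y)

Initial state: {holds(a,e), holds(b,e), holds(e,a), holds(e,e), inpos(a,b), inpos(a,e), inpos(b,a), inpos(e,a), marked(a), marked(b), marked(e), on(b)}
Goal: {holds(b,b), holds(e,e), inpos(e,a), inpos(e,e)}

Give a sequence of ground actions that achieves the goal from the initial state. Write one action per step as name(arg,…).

flip(e,a); flip(a,e); push(a,b)

1. flip(e,a)  →  {at(e), holds(a,e), holds(b,e), holds(e,a), holds(e,e), inpos(a,b), inpos(a,e), inpos(b,a), inpos(e,a), inpos(e,e), marked(a), marked(b), marked(e), on(b)}
2. flip(a,e)  →  {at(a), at(e), holds(a,e), holds(b,e), holds(e,a), holds(e,e), inpos(a,a), inpos(a,b), inpos(a,e), inpos(b,a), inpos(e,a), inpos(e,e), marked(a), marked(b), marked(e), on(b)}
3. push(a,b)  →  {at(a), at(e), holds(a,e), holds(b,b), holds(b,e), holds(e,a), holds(e,e), inpos(a,b), inpos(a,e), inpos(b,a), inpos(e,a), inpos(e,e), marked(b), marked(e)}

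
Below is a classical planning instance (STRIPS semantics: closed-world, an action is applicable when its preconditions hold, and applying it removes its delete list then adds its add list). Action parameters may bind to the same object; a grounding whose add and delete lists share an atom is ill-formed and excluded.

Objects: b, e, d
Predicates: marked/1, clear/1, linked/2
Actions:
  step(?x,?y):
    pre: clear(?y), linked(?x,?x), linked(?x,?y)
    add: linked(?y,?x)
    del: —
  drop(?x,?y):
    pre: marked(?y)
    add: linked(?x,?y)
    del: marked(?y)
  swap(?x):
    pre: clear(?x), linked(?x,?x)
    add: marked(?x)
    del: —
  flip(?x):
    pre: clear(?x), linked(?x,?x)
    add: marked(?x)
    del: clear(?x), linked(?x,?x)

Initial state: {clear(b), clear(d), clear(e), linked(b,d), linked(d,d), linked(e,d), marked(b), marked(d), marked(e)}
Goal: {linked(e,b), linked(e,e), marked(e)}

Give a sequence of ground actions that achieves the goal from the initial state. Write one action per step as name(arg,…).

drop(e,b); drop(e,e); swap(e)

1. drop(e,b)  →  {clear(b), clear(d), clear(e), linked(b,d), linked(d,d), linked(e,b), linked(e,d), marked(d), marked(e)}
2. drop(e,e)  →  {clear(b), clear(d), clear(e), linked(b,d), linked(d,d), linked(e,b), linked(e,d), linked(e,e), marked(d)}
3. swap(e)  →  {clear(b), clear(d), clear(e), linked(b,d), linked(d,d), linked(e,b), linked(e,d), linked(e,e), marked(d), marked(e)}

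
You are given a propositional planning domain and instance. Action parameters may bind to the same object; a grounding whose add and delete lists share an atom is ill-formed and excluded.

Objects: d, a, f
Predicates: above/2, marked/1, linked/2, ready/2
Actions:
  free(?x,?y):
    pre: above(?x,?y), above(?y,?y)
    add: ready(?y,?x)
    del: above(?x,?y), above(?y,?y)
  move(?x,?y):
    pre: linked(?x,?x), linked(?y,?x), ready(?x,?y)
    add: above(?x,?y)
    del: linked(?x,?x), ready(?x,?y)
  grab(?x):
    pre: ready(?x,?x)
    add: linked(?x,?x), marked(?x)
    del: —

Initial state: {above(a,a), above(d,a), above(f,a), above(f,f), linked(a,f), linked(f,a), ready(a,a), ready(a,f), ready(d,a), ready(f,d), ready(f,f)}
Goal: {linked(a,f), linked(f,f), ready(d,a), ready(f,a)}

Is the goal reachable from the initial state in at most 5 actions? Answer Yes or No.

1. grab(a)  →  {above(a,a), above(d,a), above(f,a), above(f,f), linked(a,a), linked(a,f), linked(f,a), marked(a), ready(a,a), ready(a,f), ready(d,a), ready(f,d), ready(f,f)}
2. move(a,f)  →  {above(a,a), above(a,f), above(d,a), above(f,a), above(f,f), linked(a,f), linked(f,a), marked(a), ready(a,a), ready(d,a), ready(f,d), ready(f,f)}
3. free(a,f)  →  {above(a,a), above(d,a), above(f,a), linked(a,f), linked(f,a), marked(a), ready(a,a), ready(d,a), ready(f,a), ready(f,d), ready(f,f)}
4. grab(f)  →  {above(a,a), above(d,a), above(f,a), linked(a,f), linked(f,a), linked(f,f), marked(a), marked(f), ready(a,a), ready(d,a), ready(f,a), ready(f,d), ready(f,f)}
optimal plan length = 4; 4 ≤ 5

Yes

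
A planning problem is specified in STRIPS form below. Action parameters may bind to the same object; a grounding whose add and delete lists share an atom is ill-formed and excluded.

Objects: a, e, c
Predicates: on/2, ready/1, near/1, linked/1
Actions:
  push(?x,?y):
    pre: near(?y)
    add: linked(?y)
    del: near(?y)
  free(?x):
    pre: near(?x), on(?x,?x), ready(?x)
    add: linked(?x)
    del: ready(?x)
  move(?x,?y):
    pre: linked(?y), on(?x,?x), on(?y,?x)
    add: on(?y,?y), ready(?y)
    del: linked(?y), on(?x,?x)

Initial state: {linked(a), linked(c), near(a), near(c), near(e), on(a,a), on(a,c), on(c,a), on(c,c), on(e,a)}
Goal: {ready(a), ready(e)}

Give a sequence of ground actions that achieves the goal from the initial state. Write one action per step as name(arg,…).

push(a,e); move(a,e); move(c,a)

1. push(a,e)  →  {linked(a), linked(c), linked(e), near(a), near(c), on(a,a), on(a,c), on(c,a), on(c,c), on(e,a)}
2. move(a,e)  →  {linked(a), linked(c), near(a), near(c), on(a,c), on(c,a), on(c,c), on(e,a), on(e,e), ready(e)}
3. move(c,a)  →  {linked(c), near(a), near(c), on(a,a), on(a,c), on(c,a), on(e,a), on(e,e), ready(a), ready(e)}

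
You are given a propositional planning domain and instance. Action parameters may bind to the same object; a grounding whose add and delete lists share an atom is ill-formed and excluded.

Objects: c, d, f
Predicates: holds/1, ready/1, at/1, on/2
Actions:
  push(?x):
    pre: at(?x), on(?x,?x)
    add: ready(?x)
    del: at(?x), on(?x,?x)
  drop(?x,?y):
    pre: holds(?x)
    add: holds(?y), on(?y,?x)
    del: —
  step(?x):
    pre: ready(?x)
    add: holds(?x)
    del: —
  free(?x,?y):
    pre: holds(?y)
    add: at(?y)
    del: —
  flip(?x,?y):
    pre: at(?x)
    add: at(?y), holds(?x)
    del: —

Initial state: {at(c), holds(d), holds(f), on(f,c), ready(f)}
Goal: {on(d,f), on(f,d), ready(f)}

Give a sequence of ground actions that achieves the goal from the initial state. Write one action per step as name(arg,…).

1. drop(d,f)  →  {at(c), holds(d), holds(f), on(f,c), on(f,d), ready(f)}
2. drop(f,d)  →  {at(c), holds(d), holds(f), on(d,f), on(f,c), on(f,d), ready(f)}

drop(d,f); drop(f,d)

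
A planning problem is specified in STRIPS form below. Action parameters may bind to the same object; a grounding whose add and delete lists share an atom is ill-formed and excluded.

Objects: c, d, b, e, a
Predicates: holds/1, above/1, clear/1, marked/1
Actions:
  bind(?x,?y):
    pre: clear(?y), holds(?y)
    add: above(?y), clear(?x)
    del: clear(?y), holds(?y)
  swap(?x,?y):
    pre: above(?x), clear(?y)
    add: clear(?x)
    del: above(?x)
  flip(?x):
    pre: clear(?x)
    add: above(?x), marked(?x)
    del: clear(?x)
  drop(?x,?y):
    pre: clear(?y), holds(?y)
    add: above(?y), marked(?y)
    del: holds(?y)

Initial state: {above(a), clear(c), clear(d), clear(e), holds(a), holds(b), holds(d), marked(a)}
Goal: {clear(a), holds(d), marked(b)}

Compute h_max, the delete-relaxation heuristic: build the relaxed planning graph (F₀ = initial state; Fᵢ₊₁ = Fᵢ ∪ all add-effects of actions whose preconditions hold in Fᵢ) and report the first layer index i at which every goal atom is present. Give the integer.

F0 = init (8 atoms)
F1 = F0 ∪ {above(c), above(d), above(e), clear(a), clear(b), marked(c), marked(d), marked(e)}  (16 atoms)
F2 = F1 ∪ {above(b), marked(b)}  (18 atoms)
goal ⊆ F2  ⇒  h_max = 2

2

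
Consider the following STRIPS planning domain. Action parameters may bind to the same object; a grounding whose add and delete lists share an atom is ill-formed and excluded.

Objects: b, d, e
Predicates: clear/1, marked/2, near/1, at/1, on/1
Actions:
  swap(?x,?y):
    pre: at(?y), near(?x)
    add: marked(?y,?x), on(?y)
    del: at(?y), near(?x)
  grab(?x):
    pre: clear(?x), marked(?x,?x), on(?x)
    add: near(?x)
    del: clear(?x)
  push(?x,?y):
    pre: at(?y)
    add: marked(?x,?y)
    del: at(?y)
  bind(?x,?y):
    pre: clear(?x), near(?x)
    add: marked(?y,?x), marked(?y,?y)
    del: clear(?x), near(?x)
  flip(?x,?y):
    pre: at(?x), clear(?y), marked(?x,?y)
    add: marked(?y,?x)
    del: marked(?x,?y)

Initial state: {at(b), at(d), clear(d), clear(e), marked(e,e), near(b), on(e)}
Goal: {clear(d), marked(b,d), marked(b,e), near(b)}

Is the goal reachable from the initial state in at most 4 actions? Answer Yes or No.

Yes

1. grab(e)  →  {at(b), at(d), clear(d), marked(e,e), near(b), near(e), on(e)}
2. swap(e,b)  →  {at(d), clear(d), marked(b,e), marked(e,e), near(b), on(b), on(e)}
3. push(b,d)  →  {clear(d), marked(b,d), marked(b,e), marked(e,e), near(b), on(b), on(e)}
optimal plan length = 3; 3 ≤ 4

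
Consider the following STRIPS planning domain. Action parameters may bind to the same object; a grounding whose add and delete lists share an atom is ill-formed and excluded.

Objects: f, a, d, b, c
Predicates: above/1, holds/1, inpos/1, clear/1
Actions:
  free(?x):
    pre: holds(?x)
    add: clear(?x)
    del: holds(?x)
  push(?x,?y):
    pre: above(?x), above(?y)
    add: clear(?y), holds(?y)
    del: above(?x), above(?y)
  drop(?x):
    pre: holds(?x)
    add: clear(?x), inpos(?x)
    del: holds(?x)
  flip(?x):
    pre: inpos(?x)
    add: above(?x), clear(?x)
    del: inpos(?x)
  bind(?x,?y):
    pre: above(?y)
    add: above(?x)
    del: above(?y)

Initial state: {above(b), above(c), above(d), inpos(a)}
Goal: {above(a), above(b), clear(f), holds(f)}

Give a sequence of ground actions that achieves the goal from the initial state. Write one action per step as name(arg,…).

flip(a); bind(f,d); push(f,f)

1. flip(a)  →  {above(a), above(b), above(c), above(d), clear(a)}
2. bind(f,d)  →  {above(a), above(b), above(c), above(f), clear(a)}
3. push(f,f)  →  {above(a), above(b), above(c), clear(a), clear(f), holds(f)}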